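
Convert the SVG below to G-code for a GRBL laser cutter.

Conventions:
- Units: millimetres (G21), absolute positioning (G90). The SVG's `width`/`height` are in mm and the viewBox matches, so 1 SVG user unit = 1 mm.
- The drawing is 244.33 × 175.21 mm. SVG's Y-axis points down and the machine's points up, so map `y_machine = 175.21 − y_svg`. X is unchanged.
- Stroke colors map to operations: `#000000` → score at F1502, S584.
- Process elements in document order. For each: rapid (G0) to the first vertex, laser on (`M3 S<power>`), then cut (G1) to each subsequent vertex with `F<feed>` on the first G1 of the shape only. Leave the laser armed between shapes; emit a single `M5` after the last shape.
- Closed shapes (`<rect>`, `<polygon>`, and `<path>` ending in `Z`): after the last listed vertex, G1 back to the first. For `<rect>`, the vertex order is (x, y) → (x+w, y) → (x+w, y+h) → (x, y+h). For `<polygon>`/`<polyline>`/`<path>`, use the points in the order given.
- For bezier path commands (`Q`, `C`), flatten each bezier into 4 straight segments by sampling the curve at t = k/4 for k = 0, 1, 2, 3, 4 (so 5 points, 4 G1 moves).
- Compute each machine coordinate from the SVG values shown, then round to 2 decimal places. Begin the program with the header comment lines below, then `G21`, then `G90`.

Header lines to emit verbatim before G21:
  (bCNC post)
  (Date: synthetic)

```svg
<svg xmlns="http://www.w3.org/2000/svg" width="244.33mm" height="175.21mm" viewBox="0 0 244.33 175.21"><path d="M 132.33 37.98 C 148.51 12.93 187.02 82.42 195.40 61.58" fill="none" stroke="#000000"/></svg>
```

Since the viewBox matches the mm dimensions, user units are millimetres directly. The only transform is the Y-flip y_m = 175.21 − y_svg.

Shape 1 is a cubic bezier drawn with `<path>`. Its stroke #000000 means score at S584, F1502. After flipping Y the toolpath is (132.33,137.23) → (147.83,141.18) → (166.79,127.01) → (184.29,112.05) → (195.40,113.63).

(bCNC post)
(Date: synthetic)
G21
G90
G0 X132.33 Y137.23
M3 S584
G1 X147.83 Y141.18 F1502
G1 X166.79 Y127.01
G1 X184.29 Y112.05
G1 X195.40 Y113.63
M5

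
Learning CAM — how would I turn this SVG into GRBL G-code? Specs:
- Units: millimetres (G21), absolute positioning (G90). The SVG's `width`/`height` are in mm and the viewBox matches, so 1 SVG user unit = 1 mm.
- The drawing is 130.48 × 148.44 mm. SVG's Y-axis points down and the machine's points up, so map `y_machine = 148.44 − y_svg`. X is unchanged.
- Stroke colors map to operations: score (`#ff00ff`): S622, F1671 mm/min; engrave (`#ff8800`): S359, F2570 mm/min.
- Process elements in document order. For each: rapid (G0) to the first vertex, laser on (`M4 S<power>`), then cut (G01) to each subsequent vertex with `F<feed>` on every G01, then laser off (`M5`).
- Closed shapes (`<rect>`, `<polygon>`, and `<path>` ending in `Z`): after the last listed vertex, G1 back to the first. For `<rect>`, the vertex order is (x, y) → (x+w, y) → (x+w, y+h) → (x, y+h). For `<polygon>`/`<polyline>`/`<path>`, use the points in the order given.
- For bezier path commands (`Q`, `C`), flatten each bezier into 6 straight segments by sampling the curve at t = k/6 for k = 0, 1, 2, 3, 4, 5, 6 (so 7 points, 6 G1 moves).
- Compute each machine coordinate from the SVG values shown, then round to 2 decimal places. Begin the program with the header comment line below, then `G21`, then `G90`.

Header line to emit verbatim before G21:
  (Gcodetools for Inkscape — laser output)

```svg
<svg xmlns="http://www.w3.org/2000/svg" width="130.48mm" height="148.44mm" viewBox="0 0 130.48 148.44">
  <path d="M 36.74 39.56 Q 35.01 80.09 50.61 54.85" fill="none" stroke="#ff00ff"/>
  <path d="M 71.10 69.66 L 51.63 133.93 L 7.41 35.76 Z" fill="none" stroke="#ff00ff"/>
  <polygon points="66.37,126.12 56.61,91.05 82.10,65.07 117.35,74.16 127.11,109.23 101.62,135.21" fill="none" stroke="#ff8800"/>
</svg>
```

(Gcodetools for Inkscape — laser output)
G21
G90
G0 X36.74 Y108.88
M4 S622
G01 X36.64 Y97.20 F1671
G01 X37.51 Y89.17 F1671
G01 X39.34 Y84.79 F1671
G01 X42.14 Y84.07 F1671
G01 X45.89 Y87.00 F1671
G01 X50.61 Y93.59 F1671
M5
G0 X71.10 Y78.78
M4 S622
G01 X51.63 Y14.51 F1671
G01 X7.41 Y112.68 F1671
G01 X71.10 Y78.78 F1671
M5
G0 X66.37 Y22.32
M4 S359
G01 X56.61 Y57.39 F2570
G01 X82.10 Y83.37 F2570
G01 X117.35 Y74.28 F2570
G01 X127.11 Y39.21 F2570
G01 X101.62 Y13.23 F2570
G01 X66.37 Y22.32 F2570
M5

viewBox `0 0 130.48 148.44` with mm width/height → 1 unit = 1 mm. Flip: y_m = 148.44 − y_svg.

**Shape 1** — `<path>` quadratic bezier, stroke `#ff00ff` → score (S622, F1671). Control points (SVG): P0=(36.74,39.56), P1=(35.01,80.09), P2=(50.61,54.85); sampled at t=k/6. Machine vertices: (36.74,108.88) → (36.64,97.20) → (37.51,89.17) → (39.34,84.79) → (42.14,84.07) → (45.89,87.00) → (50.61,93.59). Open path.

**Shape 2** — `<path>` closed polygon, stroke `#ff00ff` → score (S622, F1671). Machine vertices: (71.10,78.78) → (51.63,14.51) → (7.41,112.68) → (71.10,78.78). Closed: final G1 returns to the first vertex.

**Shape 3** — `<polygon>` regular polygon, stroke `#ff8800` → engrave (S359, F2570). Machine vertices: (66.37,22.32) → (56.61,57.39) → (82.10,83.37) → (117.35,74.28) → (127.11,39.21) → (101.62,13.23) → (66.37,22.32). Closed: final G1 returns to the first vertex.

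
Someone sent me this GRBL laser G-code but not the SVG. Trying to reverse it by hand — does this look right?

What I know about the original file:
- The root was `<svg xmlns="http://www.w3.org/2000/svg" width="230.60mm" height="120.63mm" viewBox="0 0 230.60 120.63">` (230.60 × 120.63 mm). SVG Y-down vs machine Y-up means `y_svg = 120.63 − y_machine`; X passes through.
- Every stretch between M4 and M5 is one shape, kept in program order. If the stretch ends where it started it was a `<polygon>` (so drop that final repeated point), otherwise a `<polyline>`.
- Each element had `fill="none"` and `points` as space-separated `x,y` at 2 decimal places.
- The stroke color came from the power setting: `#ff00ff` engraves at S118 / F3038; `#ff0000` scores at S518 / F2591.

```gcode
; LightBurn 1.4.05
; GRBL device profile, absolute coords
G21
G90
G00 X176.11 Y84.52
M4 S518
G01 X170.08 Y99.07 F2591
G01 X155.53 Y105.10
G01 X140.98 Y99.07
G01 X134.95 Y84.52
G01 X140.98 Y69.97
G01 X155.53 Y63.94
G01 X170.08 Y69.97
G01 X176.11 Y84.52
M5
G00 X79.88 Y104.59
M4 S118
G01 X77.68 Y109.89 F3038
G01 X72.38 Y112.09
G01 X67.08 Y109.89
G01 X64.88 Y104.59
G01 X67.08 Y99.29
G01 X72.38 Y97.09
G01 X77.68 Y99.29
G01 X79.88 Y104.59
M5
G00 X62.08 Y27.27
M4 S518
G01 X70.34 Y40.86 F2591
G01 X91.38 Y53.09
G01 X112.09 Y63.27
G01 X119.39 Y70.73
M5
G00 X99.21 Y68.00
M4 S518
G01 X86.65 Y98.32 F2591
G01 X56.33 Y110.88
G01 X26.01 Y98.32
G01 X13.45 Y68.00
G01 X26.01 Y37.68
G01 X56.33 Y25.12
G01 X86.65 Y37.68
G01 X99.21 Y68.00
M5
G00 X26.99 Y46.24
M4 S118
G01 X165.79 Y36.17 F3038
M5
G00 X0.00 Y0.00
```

Each laser-on run becomes one SVG element. Flip Y back into SVG space with y_svg = 120.63 − y_machine.

Run 1: power S518 maps to stroke `#ff0000` (score). The run returns to its start, so emit a `<polygon>` with points (Y-flipped): 176.11,36.11 170.08,21.56 155.53,15.53 140.98,21.56 134.95,36.11 140.98,50.66 155.53,56.69 170.08,50.66.

Run 2: the run's S118 means `#ff00ff` (engrave). The run returns to its start, so emit a `<polygon>` with points (Y-flipped): 79.88,16.04 77.68,10.74 72.38,8.54 67.08,10.74 64.88,16.04 67.08,21.34 72.38,23.54 77.68,21.34.

Run 3: power S518 maps to stroke `#ff0000` (score). The run is open, so emit a `<polyline>` with points (Y-flipped): 62.08,93.36 70.34,79.77 91.38,67.54 112.09,57.36 119.39,49.90.

Run 4: power S518 maps to stroke `#ff0000` (score). The run returns to its start, so emit a `<polygon>` with points (Y-flipped): 99.21,52.63 86.65,22.31 56.33,9.75 26.01,22.31 13.45,52.63 26.01,82.95 56.33,95.51 86.65,82.95.

Run 5: S118 ⇒ engrave layer `#ff00ff`. The run is open, so emit a `<polyline>` with points (Y-flipped): 26.99,74.39 165.79,84.46.

<svg xmlns="http://www.w3.org/2000/svg" width="230.60mm" height="120.63mm" viewBox="0 0 230.60 120.63">
  <polygon points="176.11,36.11 170.08,21.56 155.53,15.53 140.98,21.56 134.95,36.11 140.98,50.66 155.53,56.69 170.08,50.66" fill="none" stroke="#ff0000"/>
  <polygon points="79.88,16.04 77.68,10.74 72.38,8.54 67.08,10.74 64.88,16.04 67.08,21.34 72.38,23.54 77.68,21.34" fill="none" stroke="#ff00ff"/>
  <polyline points="62.08,93.36 70.34,79.77 91.38,67.54 112.09,57.36 119.39,49.90" fill="none" stroke="#ff0000"/>
  <polygon points="99.21,52.63 86.65,22.31 56.33,9.75 26.01,22.31 13.45,52.63 26.01,82.95 56.33,95.51 86.65,82.95" fill="none" stroke="#ff0000"/>
  <polyline points="26.99,74.39 165.79,84.46" fill="none" stroke="#ff00ff"/>
</svg>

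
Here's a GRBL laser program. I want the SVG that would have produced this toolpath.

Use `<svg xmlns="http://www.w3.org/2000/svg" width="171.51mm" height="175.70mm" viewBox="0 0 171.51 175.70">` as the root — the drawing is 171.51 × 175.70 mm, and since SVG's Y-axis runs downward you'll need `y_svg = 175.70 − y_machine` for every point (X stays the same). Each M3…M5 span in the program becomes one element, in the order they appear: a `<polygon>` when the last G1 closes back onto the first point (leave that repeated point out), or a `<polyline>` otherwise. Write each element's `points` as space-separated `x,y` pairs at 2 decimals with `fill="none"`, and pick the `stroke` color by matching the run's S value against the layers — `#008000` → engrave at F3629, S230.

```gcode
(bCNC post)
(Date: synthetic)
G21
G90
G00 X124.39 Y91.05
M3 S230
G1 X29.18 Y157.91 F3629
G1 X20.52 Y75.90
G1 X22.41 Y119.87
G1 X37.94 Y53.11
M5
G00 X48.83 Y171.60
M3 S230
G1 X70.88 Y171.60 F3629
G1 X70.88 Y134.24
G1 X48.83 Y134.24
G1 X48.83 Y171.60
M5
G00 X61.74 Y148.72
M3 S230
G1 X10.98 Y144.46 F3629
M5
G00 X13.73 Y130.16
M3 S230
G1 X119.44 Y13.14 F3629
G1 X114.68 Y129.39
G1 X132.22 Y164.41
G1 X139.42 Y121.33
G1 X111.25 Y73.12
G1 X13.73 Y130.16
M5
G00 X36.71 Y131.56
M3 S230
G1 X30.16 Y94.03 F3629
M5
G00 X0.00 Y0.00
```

Each laser-on run becomes one SVG element. Flip Y back into SVG space with y_svg = 175.70 − y_machine. Every run uses S230, so all elements get stroke `#008000` (engrave).

Run 1: The run is open, so emit a `<polyline>` with points (Y-flipped): 124.39,84.65 29.18,17.79 20.52,99.80 22.41,55.83 37.94,122.59.

Run 2: The run returns to its start, so emit a `<polygon>` with points (Y-flipped): 48.83,4.10 70.88,4.10 70.88,41.46 48.83,41.46.

Run 3: The run is open, so emit a `<polyline>` with points (Y-flipped): 61.74,26.98 10.98,31.24.

Run 4: The run returns to its start, so emit a `<polygon>` with points (Y-flipped): 13.73,45.54 119.44,162.56 114.68,46.31 132.22,11.29 139.42,54.37 111.25,102.58.

Run 5: The run is open, so emit a `<polyline>` with points (Y-flipped): 36.71,44.14 30.16,81.67.

<svg xmlns="http://www.w3.org/2000/svg" width="171.51mm" height="175.70mm" viewBox="0 0 171.51 175.70">
  <polyline points="124.39,84.65 29.18,17.79 20.52,99.80 22.41,55.83 37.94,122.59" fill="none" stroke="#008000"/>
  <polygon points="48.83,4.10 70.88,4.10 70.88,41.46 48.83,41.46" fill="none" stroke="#008000"/>
  <polyline points="61.74,26.98 10.98,31.24" fill="none" stroke="#008000"/>
  <polygon points="13.73,45.54 119.44,162.56 114.68,46.31 132.22,11.29 139.42,54.37 111.25,102.58" fill="none" stroke="#008000"/>
  <polyline points="36.71,44.14 30.16,81.67" fill="none" stroke="#008000"/>
</svg>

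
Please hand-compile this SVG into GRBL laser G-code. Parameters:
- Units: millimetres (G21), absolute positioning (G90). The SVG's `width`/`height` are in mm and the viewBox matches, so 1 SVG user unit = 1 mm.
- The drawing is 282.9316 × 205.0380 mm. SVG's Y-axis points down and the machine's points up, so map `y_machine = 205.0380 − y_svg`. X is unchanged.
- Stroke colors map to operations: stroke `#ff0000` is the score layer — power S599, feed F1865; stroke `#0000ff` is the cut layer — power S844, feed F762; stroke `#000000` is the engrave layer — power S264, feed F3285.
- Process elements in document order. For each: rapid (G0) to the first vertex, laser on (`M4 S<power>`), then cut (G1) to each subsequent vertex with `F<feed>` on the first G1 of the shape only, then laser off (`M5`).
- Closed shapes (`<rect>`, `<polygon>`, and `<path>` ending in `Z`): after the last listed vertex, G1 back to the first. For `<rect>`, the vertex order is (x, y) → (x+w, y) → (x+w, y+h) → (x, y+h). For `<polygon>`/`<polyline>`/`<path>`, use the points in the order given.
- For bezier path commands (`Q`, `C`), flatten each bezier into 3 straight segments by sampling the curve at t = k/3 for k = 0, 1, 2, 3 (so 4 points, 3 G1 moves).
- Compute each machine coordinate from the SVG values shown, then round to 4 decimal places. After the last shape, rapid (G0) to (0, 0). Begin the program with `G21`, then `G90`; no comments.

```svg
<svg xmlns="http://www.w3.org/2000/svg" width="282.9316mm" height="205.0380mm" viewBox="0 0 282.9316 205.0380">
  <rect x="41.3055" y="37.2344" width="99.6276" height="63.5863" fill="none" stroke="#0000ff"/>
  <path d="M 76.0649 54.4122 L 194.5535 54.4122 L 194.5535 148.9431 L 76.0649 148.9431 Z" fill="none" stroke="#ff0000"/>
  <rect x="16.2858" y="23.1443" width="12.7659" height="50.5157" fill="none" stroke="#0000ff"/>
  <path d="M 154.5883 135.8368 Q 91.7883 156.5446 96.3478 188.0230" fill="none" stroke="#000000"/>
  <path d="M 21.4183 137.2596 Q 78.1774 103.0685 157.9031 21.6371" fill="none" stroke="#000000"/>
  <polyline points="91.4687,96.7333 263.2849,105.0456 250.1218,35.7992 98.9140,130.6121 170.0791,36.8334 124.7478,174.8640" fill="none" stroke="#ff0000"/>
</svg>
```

G21
G90
G0 X41.3055 Y167.8036
M4 S844
G1 X140.9331 Y167.8036 F762
G1 X140.9331 Y104.2173
G1 X41.3055 Y104.2173
G1 X41.3055 Y167.8036
M5
G0 X76.0649 Y150.6258
M4 S599
G1 X194.5535 Y150.6258 F1865
G1 X194.5535 Y56.0949
G1 X76.0649 Y56.0949
G1 X76.0649 Y150.6258
M5
G0 X16.2858 Y181.8937
M4 S844
G1 X29.0517 Y181.8937 F762
G1 X29.0517 Y131.3780
G1 X16.2858 Y131.3780
G1 X16.2858 Y181.8937
M5
G0 X154.5883 Y69.2012
M4 S264
G1 X120.2060 Y54.1993 F3285
G1 X100.7925 Y36.8039
G1 X96.3478 Y17.0150
M5
G0 X21.4183 Y67.7784
M4 S264
G1 X61.8095 Y95.8214 F3285
G1 X107.3045 Y134.3622
G1 X157.9031 Y183.4009
M5
G0 X91.4687 Y108.3047
M4 S599
G1 X263.2849 Y99.9924 F1865
G1 X250.1218 Y169.2388
G1 X98.9140 Y74.4259
G1 X170.0791 Y168.2046
G1 X124.7478 Y30.1740
M5
G0 X0.0000 Y0.0000

1 u = 1 mm; y_m = 205.0380 − y.

[1] `<rect>` rectangle, #0000ff→cut S844 F762: (41.3055,167.8036) → (140.9331,167.8036) → (140.9331,104.2173) → (41.3055,104.2173) → (41.3055,167.8036) (closed)

[2] `<path>` rectangle, #ff0000→score S599 F1865: (76.0649,150.6258) → (194.5535,150.6258) → (194.5535,56.0949) → (76.0649,56.0949) → (76.0649,150.6258) (closed)

[3] `<rect>` rectangle, #0000ff→cut S844 F762: (16.2858,181.8937) → (29.0517,181.8937) → (29.0517,131.3780) → (16.2858,131.3780) → (16.2858,181.8937) (closed)

[4] `<path>` quadratic bezier, #000000→engrave S264 F3285: (154.5883,69.2012) → (120.2060,54.1993) → (100.7925,36.8039) → (96.3478,17.0150)

[5] `<path>` quadratic bezier, #000000→engrave S264 F3285: (21.4183,67.7784) → (61.8095,95.8214) → (107.3045,134.3622) → (157.9031,183.4009)

[6] `<polyline>` open polyline, #ff0000→score S599 F1865: (91.4687,108.3047) → (263.2849,99.9924) → (250.1218,169.2388) → (98.9140,74.4259) → (170.0791,168.2046) → (124.7478,30.1740)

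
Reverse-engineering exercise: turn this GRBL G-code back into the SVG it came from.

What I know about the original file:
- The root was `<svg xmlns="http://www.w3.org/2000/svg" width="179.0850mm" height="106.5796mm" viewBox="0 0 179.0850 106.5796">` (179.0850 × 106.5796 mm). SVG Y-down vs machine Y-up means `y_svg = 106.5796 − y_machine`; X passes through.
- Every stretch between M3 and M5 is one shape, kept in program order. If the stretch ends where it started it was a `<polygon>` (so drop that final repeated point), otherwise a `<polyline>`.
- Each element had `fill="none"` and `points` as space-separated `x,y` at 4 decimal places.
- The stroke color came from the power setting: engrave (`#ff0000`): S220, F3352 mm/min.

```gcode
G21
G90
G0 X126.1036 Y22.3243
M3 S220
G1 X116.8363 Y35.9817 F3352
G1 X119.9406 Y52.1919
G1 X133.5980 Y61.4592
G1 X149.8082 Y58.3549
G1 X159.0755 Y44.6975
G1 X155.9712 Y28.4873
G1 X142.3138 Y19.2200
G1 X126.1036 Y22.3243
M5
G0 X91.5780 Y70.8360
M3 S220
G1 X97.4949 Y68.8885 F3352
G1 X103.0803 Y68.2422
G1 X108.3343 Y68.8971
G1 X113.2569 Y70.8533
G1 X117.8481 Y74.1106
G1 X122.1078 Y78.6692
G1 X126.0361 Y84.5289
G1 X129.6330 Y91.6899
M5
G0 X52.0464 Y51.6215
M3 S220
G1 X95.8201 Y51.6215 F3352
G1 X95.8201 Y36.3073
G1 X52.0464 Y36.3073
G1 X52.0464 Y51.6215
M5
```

Each laser-on run becomes one SVG element. Flip Y back into SVG space with y_svg = 106.5796 − y_machine. Every run uses S220, so all elements get stroke `#ff0000` (engrave).

Run 1: The run returns to its start, so emit a `<polygon>` with points (Y-flipped): 126.1036,84.2553 116.8363,70.5979 119.9406,54.3877 133.5980,45.1204 149.8082,48.2247 159.0755,61.8821 155.9712,78.0923 142.3138,87.3596.

Run 2: The run is open, so emit a `<polyline>` with points (Y-flipped): 91.5780,35.7436 97.4949,37.6911 103.0803,38.3374 108.3343,37.6825 113.2569,35.7263 117.8481,32.4690 122.1078,27.9104 126.0361,22.0507 129.6330,14.8897.

Run 3: The run returns to its start, so emit a `<polygon>` with points (Y-flipped): 52.0464,54.9581 95.8201,54.9581 95.8201,70.2723 52.0464,70.2723.

<svg xmlns="http://www.w3.org/2000/svg" width="179.0850mm" height="106.5796mm" viewBox="0 0 179.0850 106.5796">
  <polygon points="126.1036,84.2553 116.8363,70.5979 119.9406,54.3877 133.5980,45.1204 149.8082,48.2247 159.0755,61.8821 155.9712,78.0923 142.3138,87.3596" fill="none" stroke="#ff0000"/>
  <polyline points="91.5780,35.7436 97.4949,37.6911 103.0803,38.3374 108.3343,37.6825 113.2569,35.7263 117.8481,32.4690 122.1078,27.9104 126.0361,22.0507 129.6330,14.8897" fill="none" stroke="#ff0000"/>
  <polygon points="52.0464,54.9581 95.8201,54.9581 95.8201,70.2723 52.0464,70.2723" fill="none" stroke="#ff0000"/>
</svg>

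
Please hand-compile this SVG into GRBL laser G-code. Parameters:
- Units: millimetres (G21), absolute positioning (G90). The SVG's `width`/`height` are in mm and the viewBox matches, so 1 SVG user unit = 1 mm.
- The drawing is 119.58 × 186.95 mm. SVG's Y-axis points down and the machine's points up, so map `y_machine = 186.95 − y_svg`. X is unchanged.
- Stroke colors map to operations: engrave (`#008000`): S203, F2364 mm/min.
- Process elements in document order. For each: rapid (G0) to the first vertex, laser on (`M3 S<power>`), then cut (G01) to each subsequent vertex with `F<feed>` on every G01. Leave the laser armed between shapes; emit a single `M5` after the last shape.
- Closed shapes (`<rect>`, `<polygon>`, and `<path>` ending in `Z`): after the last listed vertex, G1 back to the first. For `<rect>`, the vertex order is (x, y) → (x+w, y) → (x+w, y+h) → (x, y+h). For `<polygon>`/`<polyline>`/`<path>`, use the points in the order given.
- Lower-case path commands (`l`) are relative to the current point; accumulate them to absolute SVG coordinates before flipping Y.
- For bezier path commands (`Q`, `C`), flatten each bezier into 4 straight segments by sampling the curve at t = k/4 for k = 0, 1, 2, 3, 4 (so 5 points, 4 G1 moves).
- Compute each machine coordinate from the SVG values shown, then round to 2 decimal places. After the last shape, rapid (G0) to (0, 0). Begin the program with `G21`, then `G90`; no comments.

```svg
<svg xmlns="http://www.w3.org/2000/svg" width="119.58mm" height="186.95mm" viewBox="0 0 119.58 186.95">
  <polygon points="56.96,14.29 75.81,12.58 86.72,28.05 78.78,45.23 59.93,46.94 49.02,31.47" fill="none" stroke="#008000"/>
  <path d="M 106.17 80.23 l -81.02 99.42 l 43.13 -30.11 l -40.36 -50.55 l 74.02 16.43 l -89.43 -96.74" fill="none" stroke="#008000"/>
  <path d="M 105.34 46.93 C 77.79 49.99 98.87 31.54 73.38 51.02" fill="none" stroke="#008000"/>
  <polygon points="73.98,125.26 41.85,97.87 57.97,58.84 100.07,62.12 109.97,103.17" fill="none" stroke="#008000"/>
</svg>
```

G21
G90
G0 X56.96 Y172.66
M3 S203
G01 X75.81 Y174.37 F2364
G01 X86.72 Y158.90 F2364
G01 X78.78 Y141.72 F2364
G01 X59.93 Y140.01 F2364
G01 X49.02 Y155.48 F2364
G01 X56.96 Y172.66 F2364
G0 X106.17 Y106.72
M3 S203
G01 X25.15 Y7.30 F2364
G01 X68.28 Y37.41 F2364
G01 X27.92 Y87.96 F2364
G01 X101.94 Y71.53 F2364
G01 X12.51 Y168.27 F2364
G0 X105.34 Y140.02
M3 S203
G01 X92.31 Y140.83 F2364
G01 X88.59 Y144.13 F2364
G01 X85.25 Y144.36 F2364
G01 X73.38 Y135.93 F2364
G0 X73.98 Y61.69
M3 S203
G01 X41.85 Y89.08 F2364
G01 X57.97 Y128.11 F2364
G01 X100.07 Y124.83 F2364
G01 X109.97 Y83.78 F2364
G01 X73.98 Y61.69 F2364
M5
G0 X0.00 Y0.00

1 u = 1 mm; y_m = 186.95 − y.

[1] `<polygon>` regular polygon, #008000→engrave S203 F2364: (56.96,172.66) → (75.81,174.37) → (86.72,158.90) → (78.78,141.72) → (59.93,140.01) → (49.02,155.48) → (56.96,172.66) (closed)

[2] `<path>` open polyline, #008000→engrave S203 F2364: (106.17,106.72) → (25.15,7.30) → (68.28,37.41) → (27.92,87.96) → (101.94,71.53) → (12.51,168.27)

[3] `<path>` cubic bezier, #008000→engrave S203 F2364: (105.34,140.02) → (92.31,140.83) → (88.59,144.13) → (85.25,144.36) → (73.38,135.93)

[4] `<polygon>` regular polygon, #008000→engrave S203 F2364: (73.98,61.69) → (41.85,89.08) → (57.97,128.11) → (100.07,124.83) → (109.97,83.78) → (73.98,61.69) (closed)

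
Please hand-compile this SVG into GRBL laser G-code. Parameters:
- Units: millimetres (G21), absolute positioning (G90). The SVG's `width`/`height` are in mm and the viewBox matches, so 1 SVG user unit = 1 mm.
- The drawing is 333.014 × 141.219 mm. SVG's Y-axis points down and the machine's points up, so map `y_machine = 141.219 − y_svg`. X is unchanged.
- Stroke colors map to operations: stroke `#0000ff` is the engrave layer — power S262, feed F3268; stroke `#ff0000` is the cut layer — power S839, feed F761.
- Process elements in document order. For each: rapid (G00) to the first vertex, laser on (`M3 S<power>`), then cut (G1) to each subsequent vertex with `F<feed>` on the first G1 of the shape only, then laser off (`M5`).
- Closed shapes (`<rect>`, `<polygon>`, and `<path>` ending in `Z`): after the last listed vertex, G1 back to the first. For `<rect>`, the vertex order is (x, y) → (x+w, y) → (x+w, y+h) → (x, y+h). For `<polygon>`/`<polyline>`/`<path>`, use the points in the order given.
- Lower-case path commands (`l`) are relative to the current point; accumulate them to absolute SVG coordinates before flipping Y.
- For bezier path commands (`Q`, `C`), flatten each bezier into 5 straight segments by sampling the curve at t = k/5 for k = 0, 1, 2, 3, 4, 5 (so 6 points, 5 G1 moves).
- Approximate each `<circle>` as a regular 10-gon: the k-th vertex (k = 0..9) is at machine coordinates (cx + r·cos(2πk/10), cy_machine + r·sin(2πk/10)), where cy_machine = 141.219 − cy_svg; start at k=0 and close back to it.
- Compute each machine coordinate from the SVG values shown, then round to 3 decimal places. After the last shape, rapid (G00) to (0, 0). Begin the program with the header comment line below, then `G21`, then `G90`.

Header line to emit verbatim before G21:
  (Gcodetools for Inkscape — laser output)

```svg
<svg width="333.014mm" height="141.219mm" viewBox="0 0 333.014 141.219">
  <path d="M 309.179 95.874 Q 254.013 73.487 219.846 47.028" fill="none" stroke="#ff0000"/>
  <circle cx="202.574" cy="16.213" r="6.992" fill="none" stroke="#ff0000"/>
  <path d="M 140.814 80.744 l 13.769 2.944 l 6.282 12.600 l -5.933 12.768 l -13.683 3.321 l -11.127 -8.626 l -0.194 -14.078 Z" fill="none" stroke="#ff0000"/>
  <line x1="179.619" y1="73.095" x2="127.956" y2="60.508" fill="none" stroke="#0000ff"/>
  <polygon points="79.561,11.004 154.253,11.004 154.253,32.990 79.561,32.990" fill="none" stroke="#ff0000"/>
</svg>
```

viewBox `0 0 333.014 141.219` with mm width/height → 1 unit = 1 mm. Flip: y_m = 141.219 − y_svg.

**Shape 1** — `<path>` quadratic bezier, stroke `#ff0000` → cut (S839, F761). Control points (SVG): P0=(309.179,95.874), P1=(254.013,73.487), P2=(219.846,47.028); sampled at t=k/5. Machine vertices: (309.179,45.345) → (287.953,54.463) → (268.406,63.906) → (250.539,73.675) → (234.353,83.770) → (219.846,94.191). Open path.

**Shape 2** — `<circle>` circle, stroke `#ff0000` → cut (S839, F761). Machine vertices: (209.566,125.006) → (208.231,129.116) → (204.735,131.656) → (200.413,131.656) → (196.917,129.116) → (195.582,125.006) → (196.917,120.896) → (200.413,118.356) → (204.735,118.356) → (208.231,120.896) → (209.566,125.006). Closed: final G1 returns to the first vertex.

**Shape 3** — `<path>` regular polygon, stroke `#ff0000` → cut (S839, F761). Machine vertices: (140.814,60.475) → (154.583,57.531) → (160.865,44.931) → (154.932,32.163) → (141.249,28.842) → (130.122,37.468) → (129.928,51.546) → (140.814,60.475). Closed: final G1 returns to the first vertex.

**Shape 4** — `<line>` line segment, stroke `#0000ff` → engrave (S262, F3268). Machine vertices: (179.619,68.124) → (127.956,80.711). Open path.

**Shape 5** — `<polygon>` rectangle, stroke `#ff0000` → cut (S839, F761). Machine vertices: (79.561,130.215) → (154.253,130.215) → (154.253,108.229) → (79.561,108.229) → (79.561,130.215). Closed: final G1 returns to the first vertex.

(Gcodetools for Inkscape — laser output)
G21
G90
G00 X309.179 Y45.345
M3 S839
G1 X287.953 Y54.463 F761
G1 X268.406 Y63.906
G1 X250.539 Y73.675
G1 X234.353 Y83.770
G1 X219.846 Y94.191
M5
G00 X209.566 Y125.006
M3 S839
G1 X208.231 Y129.116 F761
G1 X204.735 Y131.656
G1 X200.413 Y131.656
G1 X196.917 Y129.116
G1 X195.582 Y125.006
G1 X196.917 Y120.896
G1 X200.413 Y118.356
G1 X204.735 Y118.356
G1 X208.231 Y120.896
G1 X209.566 Y125.006
M5
G00 X140.814 Y60.475
M3 S839
G1 X154.583 Y57.531 F761
G1 X160.865 Y44.931
G1 X154.932 Y32.163
G1 X141.249 Y28.842
G1 X130.122 Y37.468
G1 X129.928 Y51.546
G1 X140.814 Y60.475
M5
G00 X179.619 Y68.124
M3 S262
G1 X127.956 Y80.711 F3268
M5
G00 X79.561 Y130.215
M3 S839
G1 X154.253 Y130.215 F761
G1 X154.253 Y108.229
G1 X79.561 Y108.229
G1 X79.561 Y130.215
M5
G00 X0.000 Y0.000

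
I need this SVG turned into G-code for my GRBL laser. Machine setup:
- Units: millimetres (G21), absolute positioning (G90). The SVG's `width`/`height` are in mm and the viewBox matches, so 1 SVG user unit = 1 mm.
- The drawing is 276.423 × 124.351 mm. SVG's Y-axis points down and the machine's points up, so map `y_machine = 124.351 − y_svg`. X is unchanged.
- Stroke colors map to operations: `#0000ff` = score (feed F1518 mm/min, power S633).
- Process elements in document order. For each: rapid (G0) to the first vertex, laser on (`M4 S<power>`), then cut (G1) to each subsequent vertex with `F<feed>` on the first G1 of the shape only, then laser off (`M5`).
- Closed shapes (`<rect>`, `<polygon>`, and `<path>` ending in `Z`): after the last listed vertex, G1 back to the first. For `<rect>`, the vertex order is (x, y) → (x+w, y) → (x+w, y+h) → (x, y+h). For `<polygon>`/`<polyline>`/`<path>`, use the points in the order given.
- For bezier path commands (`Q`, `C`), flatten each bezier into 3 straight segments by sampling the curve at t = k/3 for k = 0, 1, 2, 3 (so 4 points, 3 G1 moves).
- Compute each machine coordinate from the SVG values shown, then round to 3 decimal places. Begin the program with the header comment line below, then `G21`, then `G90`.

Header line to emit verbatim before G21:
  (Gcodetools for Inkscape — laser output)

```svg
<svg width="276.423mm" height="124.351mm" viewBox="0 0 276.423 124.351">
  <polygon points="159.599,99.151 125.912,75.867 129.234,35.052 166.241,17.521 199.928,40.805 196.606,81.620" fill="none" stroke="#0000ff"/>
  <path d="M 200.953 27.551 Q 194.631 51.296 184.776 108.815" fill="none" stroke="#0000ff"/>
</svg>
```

viewBox `0 0 276.423 124.351` with mm width/height → 1 unit = 1 mm. Flip: y_m = 124.351 − y_svg.

**Shape 1** — `<polygon>` regular polygon, stroke `#0000ff` → score (S633, F1518). Machine vertices: (159.599,25.200) → (125.912,48.484) → (129.234,89.299) → (166.241,106.830) → (199.928,83.546) → (196.606,42.731) → (159.599,25.200). Closed: final G1 returns to the first vertex.

**Shape 2** — `<path>` quadratic bezier, stroke `#0000ff` → score (S633, F1518). Control points (SVG): P0=(200.953,27.551), P1=(194.631,51.296), P2=(184.776,108.815); sampled at t=k/3. Machine vertices: (200.953,96.800) → (196.346,77.217) → (190.953,50.129) → (184.776,15.536). Open path.

(Gcodetools for Inkscape — laser output)
G21
G90
G0 X159.599 Y25.200
M4 S633
G1 X125.912 Y48.484 F1518
G1 X129.234 Y89.299
G1 X166.241 Y106.830
G1 X199.928 Y83.546
G1 X196.606 Y42.731
G1 X159.599 Y25.200
M5
G0 X200.953 Y96.800
M4 S633
G1 X196.346 Y77.217 F1518
G1 X190.953 Y50.129
G1 X184.776 Y15.536
M5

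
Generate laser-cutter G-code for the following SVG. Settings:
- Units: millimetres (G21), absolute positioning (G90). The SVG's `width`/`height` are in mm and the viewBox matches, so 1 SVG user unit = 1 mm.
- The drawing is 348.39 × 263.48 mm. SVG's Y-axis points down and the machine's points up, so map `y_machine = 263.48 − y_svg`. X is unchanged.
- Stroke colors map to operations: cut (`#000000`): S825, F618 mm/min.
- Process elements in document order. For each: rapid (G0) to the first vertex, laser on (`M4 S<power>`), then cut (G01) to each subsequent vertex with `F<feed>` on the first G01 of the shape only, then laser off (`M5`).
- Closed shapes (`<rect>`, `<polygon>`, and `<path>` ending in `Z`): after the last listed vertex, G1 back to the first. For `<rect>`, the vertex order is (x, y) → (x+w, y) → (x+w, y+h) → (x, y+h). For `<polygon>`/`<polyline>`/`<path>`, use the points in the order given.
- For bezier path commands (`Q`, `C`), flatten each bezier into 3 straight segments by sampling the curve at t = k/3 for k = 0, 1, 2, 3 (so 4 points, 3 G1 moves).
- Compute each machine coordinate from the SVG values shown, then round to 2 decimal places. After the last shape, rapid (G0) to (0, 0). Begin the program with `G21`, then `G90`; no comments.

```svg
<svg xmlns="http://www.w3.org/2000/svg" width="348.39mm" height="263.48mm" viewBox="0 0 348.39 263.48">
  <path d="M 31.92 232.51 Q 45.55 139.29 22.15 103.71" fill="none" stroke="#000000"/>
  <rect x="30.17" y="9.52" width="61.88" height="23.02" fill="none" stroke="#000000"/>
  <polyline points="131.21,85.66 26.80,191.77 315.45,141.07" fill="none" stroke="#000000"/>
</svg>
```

G21
G90
G0 X31.92 Y30.97
M4 S825
G01 X36.89 Y86.71 F618
G01 X33.64 Y129.65
G01 X22.15 Y159.77
M5
G0 X30.17 Y253.96
M4 S825
G01 X92.05 Y253.96 F618
G01 X92.05 Y230.94
G01 X30.17 Y230.94
G01 X30.17 Y253.96
M5
G0 X131.21 Y177.82
M4 S825
G01 X26.80 Y71.71 F618
G01 X315.45 Y122.41
M5
G0 X0.00 Y0.00

1 u = 1 mm; y_m = 263.48 − y.

[1] `<path>` quadratic bezier, #000000→cut S825 F618: (31.92,30.97) → (36.89,86.71) → (33.64,129.65) → (22.15,159.77)

[2] `<rect>` rectangle, #000000→cut S825 F618: (30.17,253.96) → (92.05,253.96) → (92.05,230.94) → (30.17,230.94) → (30.17,253.96) (closed)

[3] `<polyline>` open polyline, #000000→cut S825 F618: (131.21,177.82) → (26.80,71.71) → (315.45,122.41)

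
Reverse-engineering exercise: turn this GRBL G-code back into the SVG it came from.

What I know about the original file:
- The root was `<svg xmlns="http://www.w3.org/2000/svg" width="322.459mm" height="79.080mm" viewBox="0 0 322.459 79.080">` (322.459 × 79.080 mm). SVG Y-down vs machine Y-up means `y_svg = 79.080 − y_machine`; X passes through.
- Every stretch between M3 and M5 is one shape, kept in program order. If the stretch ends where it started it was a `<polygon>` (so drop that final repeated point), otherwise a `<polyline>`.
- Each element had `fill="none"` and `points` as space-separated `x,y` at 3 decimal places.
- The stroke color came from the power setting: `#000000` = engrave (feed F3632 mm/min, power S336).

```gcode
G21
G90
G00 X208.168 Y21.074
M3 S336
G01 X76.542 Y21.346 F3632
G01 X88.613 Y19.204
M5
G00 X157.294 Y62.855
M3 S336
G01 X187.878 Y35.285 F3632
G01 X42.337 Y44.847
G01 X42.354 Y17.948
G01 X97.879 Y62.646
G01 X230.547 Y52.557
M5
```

y_svg = 79.080 − y_m. Every run uses S336, so all elements get stroke `#000000` (engrave).

[1] open run; points: 208.168,58.006 76.542,57.734 88.613,59.876

[2] open run; points: 157.294,16.225 187.878,43.795 42.337,34.233 42.354,61.132 97.879,16.434 230.547,26.523

<svg xmlns="http://www.w3.org/2000/svg" width="322.459mm" height="79.080mm" viewBox="0 0 322.459 79.080">
  <polyline points="208.168,58.006 76.542,57.734 88.613,59.876" fill="none" stroke="#000000"/>
  <polyline points="157.294,16.225 187.878,43.795 42.337,34.233 42.354,61.132 97.879,16.434 230.547,26.523" fill="none" stroke="#000000"/>
</svg>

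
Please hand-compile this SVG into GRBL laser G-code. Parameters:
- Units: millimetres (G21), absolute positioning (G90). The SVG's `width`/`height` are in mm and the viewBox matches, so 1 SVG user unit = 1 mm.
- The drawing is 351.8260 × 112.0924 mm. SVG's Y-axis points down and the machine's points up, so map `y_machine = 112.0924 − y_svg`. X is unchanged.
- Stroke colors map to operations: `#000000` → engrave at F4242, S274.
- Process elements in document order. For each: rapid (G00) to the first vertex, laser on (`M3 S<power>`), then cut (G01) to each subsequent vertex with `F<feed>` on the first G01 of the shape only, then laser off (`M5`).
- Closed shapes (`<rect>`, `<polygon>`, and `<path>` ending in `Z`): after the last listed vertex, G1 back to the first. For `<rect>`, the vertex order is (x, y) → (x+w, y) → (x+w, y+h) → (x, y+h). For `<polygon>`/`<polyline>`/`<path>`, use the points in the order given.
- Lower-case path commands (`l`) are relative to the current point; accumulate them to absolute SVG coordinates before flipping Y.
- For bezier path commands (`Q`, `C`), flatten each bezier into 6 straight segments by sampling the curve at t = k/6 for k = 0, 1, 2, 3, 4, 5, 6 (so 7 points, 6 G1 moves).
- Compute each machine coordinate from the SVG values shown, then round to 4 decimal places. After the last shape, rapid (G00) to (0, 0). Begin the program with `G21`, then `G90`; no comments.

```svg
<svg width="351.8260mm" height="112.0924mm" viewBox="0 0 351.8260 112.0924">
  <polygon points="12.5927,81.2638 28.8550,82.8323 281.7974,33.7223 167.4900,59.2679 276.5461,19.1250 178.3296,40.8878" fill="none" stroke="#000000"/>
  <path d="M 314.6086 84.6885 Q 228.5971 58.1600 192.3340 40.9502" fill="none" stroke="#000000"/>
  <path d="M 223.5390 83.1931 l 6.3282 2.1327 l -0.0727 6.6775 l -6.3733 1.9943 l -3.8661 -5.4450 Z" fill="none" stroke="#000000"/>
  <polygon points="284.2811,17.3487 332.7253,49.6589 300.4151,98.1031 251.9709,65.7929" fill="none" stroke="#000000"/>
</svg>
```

G21
G90
G00 X12.5927 Y30.8286
M3 S274
G01 X28.8550 Y29.2601 F4242
G01 X281.7974 Y78.3701
G01 X167.4900 Y52.8245
G01 X276.5461 Y92.9674
G01 X178.3296 Y71.2046
G01 X12.5927 Y30.8286
M5
G00 X314.6086 Y27.4039
M3 S274
G01 X287.3200 Y35.9879 F4242
G01 X262.7952 Y44.0542
G01 X241.0342 Y51.6027
G01 X222.0370 Y58.6336
G01 X205.8036 Y65.1467
G01 X192.3340 Y71.1422
M5
G00 X223.5390 Y28.8993
M3 S274
G01 X229.8672 Y26.7666 F4242
G01 X229.7945 Y20.0891
G01 X223.4212 Y18.0948
G01 X219.5551 Y23.5398
G01 X223.5390 Y28.8993
M5
G00 X284.2811 Y94.7437
M3 S274
G01 X332.7253 Y62.4335 F4242
G01 X300.4151 Y13.9893
G01 X251.9709 Y46.2995
G01 X284.2811 Y94.7437
M5
G00 X0.0000 Y0.0000

viewBox `0 0 351.8260 112.0924` with mm width/height → 1 unit = 1 mm. Flip: y_m = 112.0924 − y_svg.

**Shape 1** — `<polygon>` closed polygon, stroke `#000000` → engrave (S274, F4242). Machine vertices: (12.5927,30.8286) → (28.8550,29.2601) → (281.7974,78.3701) → (167.4900,52.8245) → (276.5461,92.9674) → (178.3296,71.2046) → (12.5927,30.8286). Closed: final G1 returns to the first vertex.

**Shape 2** — `<path>` quadratic bezier, stroke `#000000` → engrave (S274, F4242). Control points (SVG): P0=(314.6086,84.6885), P1=(228.5971,58.1600), P2=(192.3340,40.9502); sampled at t=k/6. Machine vertices: (314.6086,27.4039) → (287.3200,35.9879) → (262.7952,44.0542) → (241.0342,51.6027) → (222.0370,58.6336) → (205.8036,65.1467) → (192.3340,71.1422). Open path.

**Shape 3** — `<path>` regular polygon, stroke `#000000` → engrave (S274, F4242). Machine vertices: (223.5390,28.8993) → (229.8672,26.7666) → (229.7945,20.0891) → (223.4212,18.0948) → (219.5551,23.5398) → (223.5390,28.8993). Closed: final G1 returns to the first vertex.

**Shape 4** — `<polygon>` regular polygon, stroke `#000000` → engrave (S274, F4242). Machine vertices: (284.2811,94.7437) → (332.7253,62.4335) → (300.4151,13.9893) → (251.9709,46.2995) → (284.2811,94.7437). Closed: final G1 returns to the first vertex.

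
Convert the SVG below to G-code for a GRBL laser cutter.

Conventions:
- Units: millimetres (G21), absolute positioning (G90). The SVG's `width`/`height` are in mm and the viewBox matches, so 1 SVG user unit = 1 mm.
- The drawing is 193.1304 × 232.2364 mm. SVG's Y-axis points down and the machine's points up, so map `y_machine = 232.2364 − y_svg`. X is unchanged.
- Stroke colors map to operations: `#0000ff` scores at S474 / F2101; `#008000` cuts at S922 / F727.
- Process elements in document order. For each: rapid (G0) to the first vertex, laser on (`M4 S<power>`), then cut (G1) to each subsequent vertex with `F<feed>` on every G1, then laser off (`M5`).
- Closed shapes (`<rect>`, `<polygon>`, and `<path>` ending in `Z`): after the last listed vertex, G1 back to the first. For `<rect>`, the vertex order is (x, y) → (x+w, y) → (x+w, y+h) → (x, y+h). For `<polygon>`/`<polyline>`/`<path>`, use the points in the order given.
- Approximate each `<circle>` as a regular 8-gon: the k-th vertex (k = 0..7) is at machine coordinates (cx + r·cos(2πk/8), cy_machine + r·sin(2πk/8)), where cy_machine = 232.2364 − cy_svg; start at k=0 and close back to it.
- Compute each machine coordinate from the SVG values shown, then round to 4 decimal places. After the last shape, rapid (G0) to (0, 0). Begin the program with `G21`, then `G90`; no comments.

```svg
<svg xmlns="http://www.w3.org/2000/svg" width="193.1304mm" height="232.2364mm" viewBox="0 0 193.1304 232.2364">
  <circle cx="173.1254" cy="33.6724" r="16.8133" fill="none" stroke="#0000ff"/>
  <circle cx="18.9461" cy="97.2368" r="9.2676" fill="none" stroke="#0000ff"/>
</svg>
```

1 u = 1 mm; y_m = 232.2364 − y.

[1] `<circle>` circle, #0000ff→score S474 F2101: (189.9387,198.5640) → (185.0142,210.4528) → (173.1254,215.3773) → (161.2366,210.4528) → (156.3121,198.5640) → (161.2366,186.6752) → (173.1254,181.7507) → (185.0142,186.6752) → (189.9387,198.5640) (closed)

[2] `<circle>` circle, #0000ff→score S474 F2101: (28.2137,134.9996) → (25.4993,141.5528) → (18.9461,144.2672) → (12.3929,141.5528) → (9.6785,134.9996) → (12.3929,128.4464) → (18.9461,125.7320) → (25.4993,128.4464) → (28.2137,134.9996) (closed)

G21
G90
G0 X189.9387 Y198.5640
M4 S474
G1 X185.0142 Y210.4528 F2101
G1 X173.1254 Y215.3773 F2101
G1 X161.2366 Y210.4528 F2101
G1 X156.3121 Y198.5640 F2101
G1 X161.2366 Y186.6752 F2101
G1 X173.1254 Y181.7507 F2101
G1 X185.0142 Y186.6752 F2101
G1 X189.9387 Y198.5640 F2101
M5
G0 X28.2137 Y134.9996
M4 S474
G1 X25.4993 Y141.5528 F2101
G1 X18.9461 Y144.2672 F2101
G1 X12.3929 Y141.5528 F2101
G1 X9.6785 Y134.9996 F2101
G1 X12.3929 Y128.4464 F2101
G1 X18.9461 Y125.7320 F2101
G1 X25.4993 Y128.4464 F2101
G1 X28.2137 Y134.9996 F2101
M5
G0 X0.0000 Y0.0000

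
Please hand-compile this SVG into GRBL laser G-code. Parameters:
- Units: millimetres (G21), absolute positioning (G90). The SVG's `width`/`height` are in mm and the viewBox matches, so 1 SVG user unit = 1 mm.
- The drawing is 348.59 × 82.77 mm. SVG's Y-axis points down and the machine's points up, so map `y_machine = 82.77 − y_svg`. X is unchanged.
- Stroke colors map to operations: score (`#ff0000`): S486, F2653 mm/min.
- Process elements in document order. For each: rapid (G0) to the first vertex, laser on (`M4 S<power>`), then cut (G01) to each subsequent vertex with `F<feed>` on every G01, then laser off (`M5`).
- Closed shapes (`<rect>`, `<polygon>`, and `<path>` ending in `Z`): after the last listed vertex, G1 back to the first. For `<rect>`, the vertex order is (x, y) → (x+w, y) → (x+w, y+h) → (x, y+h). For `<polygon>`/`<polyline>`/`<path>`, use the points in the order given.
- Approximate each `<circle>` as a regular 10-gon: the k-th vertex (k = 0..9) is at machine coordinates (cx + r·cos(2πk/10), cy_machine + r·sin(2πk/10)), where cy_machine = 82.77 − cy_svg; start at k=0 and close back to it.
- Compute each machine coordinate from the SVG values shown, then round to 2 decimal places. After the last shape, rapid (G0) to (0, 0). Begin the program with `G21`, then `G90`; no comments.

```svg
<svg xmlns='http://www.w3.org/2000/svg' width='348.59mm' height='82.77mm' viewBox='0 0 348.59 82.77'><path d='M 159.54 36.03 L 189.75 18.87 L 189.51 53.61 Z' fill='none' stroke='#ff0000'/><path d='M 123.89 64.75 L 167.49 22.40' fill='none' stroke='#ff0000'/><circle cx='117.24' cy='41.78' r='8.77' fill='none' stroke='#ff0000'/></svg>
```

1 u = 1 mm; y_m = 82.77 − y.

[1] `<path>` regular polygon, #ff0000→score S486 F2653: (159.54,46.74) → (189.75,63.90) → (189.51,29.16) → (159.54,46.74) (closed)

[2] `<path>` line segment, #ff0000→score S486 F2653: (123.89,18.02) → (167.49,60.37)

[3] `<circle>` circle, #ff0000→score S486 F2653: (126.01,40.99) → (124.34,46.14) → (119.95,49.33) → (114.53,49.33) → (110.14,46.14) → (108.47,40.99) → (110.14,35.84) → (114.53,32.65) → (119.95,32.65) → (124.34,35.84) → (126.01,40.99) (closed)

G21
G90
G0 X159.54 Y46.74
M4 S486
G01 X189.75 Y63.90 F2653
G01 X189.51 Y29.16 F2653
G01 X159.54 Y46.74 F2653
M5
G0 X123.89 Y18.02
M4 S486
G01 X167.49 Y60.37 F2653
M5
G0 X126.01 Y40.99
M4 S486
G01 X124.34 Y46.14 F2653
G01 X119.95 Y49.33 F2653
G01 X114.53 Y49.33 F2653
G01 X110.14 Y46.14 F2653
G01 X108.47 Y40.99 F2653
G01 X110.14 Y35.84 F2653
G01 X114.53 Y32.65 F2653
G01 X119.95 Y32.65 F2653
G01 X124.34 Y35.84 F2653
G01 X126.01 Y40.99 F2653
M5
G0 X0.00 Y0.00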